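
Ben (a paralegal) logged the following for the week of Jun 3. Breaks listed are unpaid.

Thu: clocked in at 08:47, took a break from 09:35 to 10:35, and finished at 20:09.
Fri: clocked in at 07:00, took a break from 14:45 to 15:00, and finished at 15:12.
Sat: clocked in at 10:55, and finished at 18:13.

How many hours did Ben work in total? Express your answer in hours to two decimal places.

Thu: 08:47–20:09 = 11 h 22 min; less 60 min break → 10 h 22 min
Fri: 07:00–15:12 = 8 h 12 min; less 15 min break → 7 h 57 min
Sat: 10:55–18:13 = 7 h 18 min
Total: 10 h 22 min + 7 h 57 min + 7 h 18 min = 25 h 37 min.

25.62 hours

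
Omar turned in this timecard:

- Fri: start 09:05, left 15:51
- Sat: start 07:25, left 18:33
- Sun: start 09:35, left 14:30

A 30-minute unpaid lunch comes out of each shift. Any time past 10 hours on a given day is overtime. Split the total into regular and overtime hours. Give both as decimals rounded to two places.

Regular 20.68 hours, overtime 0.63 hours

Fri: 09:05–15:51 = 6 h 46 min; less 30 min break → 6 h 16 min
Sat: 07:25–18:33 = 11 h 8 min; less 30 min break → 10 h 38 min
Sun: 09:35–14:30 = 4 h 55 min; less 30 min break → 4 h 25 min
Fri reg 6 h 16 min / OT 0 h 0 min; Sat reg 10 h 0 min / OT 0 h 38 min; Sun reg 4 h 25 min / OT 0 h 0 min.
Totals: regular 20 h 41 min, overtime 0 h 38 min.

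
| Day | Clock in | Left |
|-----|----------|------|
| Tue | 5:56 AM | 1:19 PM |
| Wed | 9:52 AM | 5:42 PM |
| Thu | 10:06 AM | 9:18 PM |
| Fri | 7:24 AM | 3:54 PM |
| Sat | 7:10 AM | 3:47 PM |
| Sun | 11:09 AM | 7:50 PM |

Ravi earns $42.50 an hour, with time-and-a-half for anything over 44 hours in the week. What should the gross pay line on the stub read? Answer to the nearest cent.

$2393.81

Tue: 5:56 AM–1:19 PM = 7 h 23 min
Wed: 9:52 AM–5:42 PM = 7 h 50 min
Thu: 10:06 AM–9:18 PM = 11 h 12 min
Fri: 7:24 AM–3:54 PM = 8 h 30 min
Sat: 7:10 AM–3:47 PM = 8 h 37 min
Sun: 11:09 AM–7:50 PM = 8 h 41 min
Total worked: 52 h 13 min = 3133 min.
Regular 44 h 0 min = 2640 min at $42.50/h; overtime 8 h 13 min = 493 min at $63.75/h.
Pay = (2640 × $42.50 + 493 × $63.75) ÷ 60 = $2393.81.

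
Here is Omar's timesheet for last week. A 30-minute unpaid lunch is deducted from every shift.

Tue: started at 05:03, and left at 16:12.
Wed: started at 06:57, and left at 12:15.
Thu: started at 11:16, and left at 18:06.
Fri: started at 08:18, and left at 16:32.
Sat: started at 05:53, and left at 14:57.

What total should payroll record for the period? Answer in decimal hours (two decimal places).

38.08 hours

Tue: 05:03–16:12 = 11 h 9 min; less 30 min break → 10 h 39 min
Wed: 06:57–12:15 = 5 h 18 min; less 30 min break → 4 h 48 min
Thu: 11:16–18:06 = 6 h 50 min; less 30 min break → 6 h 20 min
Fri: 08:18–16:32 = 8 h 14 min; less 30 min break → 7 h 44 min
Sat: 05:53–14:57 = 9 h 4 min; less 30 min break → 8 h 34 min
Total: 10 h 39 min + 4 h 48 min + 6 h 20 min + 7 h 44 min + 8 h 34 min = 38 h 5 min.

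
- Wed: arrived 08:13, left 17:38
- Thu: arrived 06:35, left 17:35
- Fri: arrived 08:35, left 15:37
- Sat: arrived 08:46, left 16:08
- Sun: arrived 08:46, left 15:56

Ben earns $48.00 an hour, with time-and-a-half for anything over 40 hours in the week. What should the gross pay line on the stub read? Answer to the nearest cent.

$2062.80

Wed: 08:13–17:38 = 9 h 25 min
Thu: 06:35–17:35 = 11 h 0 min
Fri: 08:35–15:37 = 7 h 2 min
Sat: 08:46–16:08 = 7 h 22 min
Sun: 08:46–15:56 = 7 h 10 min
Total worked: 41 h 59 min = 2519 min.
Regular 40 h 0 min = 2400 min at $48.00/h; overtime 1 h 59 min = 119 min at $72.00/h.
Pay = (2400 × $48.00 + 119 × $72.00) ÷ 60 = $2062.80.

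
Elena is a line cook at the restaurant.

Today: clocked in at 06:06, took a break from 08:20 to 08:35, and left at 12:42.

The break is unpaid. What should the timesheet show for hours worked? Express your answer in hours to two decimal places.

Today: 06:06–12:42 = 6 h 36 min; less 15 min break → 6 h 21 min

6.35 hours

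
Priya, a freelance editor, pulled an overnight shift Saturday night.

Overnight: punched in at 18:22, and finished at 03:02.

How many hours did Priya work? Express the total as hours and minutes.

8 h 40 min

Overnight: 18:22 → midnight = 5 h 38 min; midnight → 03:02 = 3 h 2 min; span 8 h 40 min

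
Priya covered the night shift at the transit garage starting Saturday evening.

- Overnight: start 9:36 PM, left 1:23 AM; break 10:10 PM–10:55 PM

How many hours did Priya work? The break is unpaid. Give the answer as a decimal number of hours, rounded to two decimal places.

3.03 hours

Overnight: 9:36 PM → midnight = 2 h 24 min; midnight → 1:23 AM = 1 h 23 min; span 3 h 47 min; less 45 min break → 3 h 2 min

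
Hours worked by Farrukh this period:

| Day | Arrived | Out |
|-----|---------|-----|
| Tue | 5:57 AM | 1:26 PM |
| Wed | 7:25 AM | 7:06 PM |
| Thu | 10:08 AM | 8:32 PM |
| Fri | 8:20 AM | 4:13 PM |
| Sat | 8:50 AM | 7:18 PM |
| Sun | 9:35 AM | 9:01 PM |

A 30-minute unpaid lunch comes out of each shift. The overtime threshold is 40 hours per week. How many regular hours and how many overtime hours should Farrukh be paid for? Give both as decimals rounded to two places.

Tue: 5:57 AM–1:26 PM = 7 h 29 min; less 30 min break → 6 h 59 min
Wed: 7:25 AM–7:06 PM = 11 h 41 min; less 30 min break → 11 h 11 min
Thu: 10:08 AM–8:32 PM = 10 h 24 min; less 30 min break → 9 h 54 min
Fri: 8:20 AM–4:13 PM = 7 h 53 min; less 30 min break → 7 h 23 min
Sat: 8:50 AM–7:18 PM = 10 h 28 min; less 30 min break → 9 h 58 min
Sun: 9:35 AM–9:01 PM = 11 h 26 min; less 30 min break → 10 h 56 min
Total worked: 56 h 21 min = 56.35 h.
Threshold 40 h → overtime 16 h 21 min, regular 40 h 0 min.

Regular 40.00 hours, overtime 16.35 hours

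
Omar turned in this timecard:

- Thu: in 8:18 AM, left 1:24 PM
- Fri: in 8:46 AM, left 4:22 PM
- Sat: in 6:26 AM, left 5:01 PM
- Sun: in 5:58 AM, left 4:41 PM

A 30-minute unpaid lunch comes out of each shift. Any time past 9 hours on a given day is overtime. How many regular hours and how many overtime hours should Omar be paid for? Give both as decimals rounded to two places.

Thu: 8:18 AM–1:24 PM = 5 h 6 min; less 30 min break → 4 h 36 min
Fri: 8:46 AM–4:22 PM = 7 h 36 min; less 30 min break → 7 h 6 min
Sat: 6:26 AM–5:01 PM = 10 h 35 min; less 30 min break → 10 h 5 min
Sun: 5:58 AM–4:41 PM = 10 h 43 min; less 30 min break → 10 h 13 min
Thu reg 4 h 36 min / OT 0 h 0 min; Fri reg 7 h 6 min / OT 0 h 0 min; Sat reg 9 h 0 min / OT 1 h 5 min; Sun reg 9 h 0 min / OT 1 h 13 min.
Totals: regular 29 h 42 min, overtime 2 h 18 min.

Regular 29.70 hours, overtime 2.30 hours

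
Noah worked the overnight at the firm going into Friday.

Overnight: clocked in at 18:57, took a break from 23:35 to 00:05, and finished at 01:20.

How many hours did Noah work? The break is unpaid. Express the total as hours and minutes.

Overnight: 18:57 → midnight = 5 h 3 min; midnight → 01:20 = 1 h 20 min; span 6 h 23 min; less 30 min break → 5 h 53 min

5 h 53 min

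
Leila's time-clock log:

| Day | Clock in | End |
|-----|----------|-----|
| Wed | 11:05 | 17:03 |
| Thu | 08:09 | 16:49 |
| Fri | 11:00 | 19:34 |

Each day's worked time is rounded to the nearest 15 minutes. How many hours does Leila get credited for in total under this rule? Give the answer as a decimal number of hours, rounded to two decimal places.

Wed: 11:05–17:03 = 5 h 58 min → rounds to 6 h 0 min
Thu: 08:09–16:49 = 8 h 40 min → rounds to 8 h 45 min
Fri: 11:00–19:34 = 8 h 34 min → rounds to 8 h 30 min
Total credited: 23 h 15 min.

23.25 hours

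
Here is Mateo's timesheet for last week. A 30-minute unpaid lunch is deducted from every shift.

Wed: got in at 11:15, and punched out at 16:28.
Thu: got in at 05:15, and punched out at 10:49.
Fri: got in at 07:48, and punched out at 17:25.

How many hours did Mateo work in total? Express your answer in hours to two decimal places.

18.90 hours

Wed: 11:15–16:28 = 5 h 13 min; less 30 min break → 4 h 43 min
Thu: 05:15–10:49 = 5 h 34 min; less 30 min break → 5 h 4 min
Fri: 07:48–17:25 = 9 h 37 min; less 30 min break → 9 h 7 min
Total: 4 h 43 min + 5 h 4 min + 9 h 7 min = 18 h 54 min.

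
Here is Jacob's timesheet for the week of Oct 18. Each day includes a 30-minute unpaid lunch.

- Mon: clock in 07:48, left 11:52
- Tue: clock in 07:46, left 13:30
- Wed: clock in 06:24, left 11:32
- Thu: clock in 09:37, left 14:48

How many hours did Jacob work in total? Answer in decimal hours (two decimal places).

Mon: 07:48–11:52 = 4 h 4 min; less 30 min break → 3 h 34 min
Tue: 07:46–13:30 = 5 h 44 min; less 30 min break → 5 h 14 min
Wed: 06:24–11:32 = 5 h 8 min; less 30 min break → 4 h 38 min
Thu: 09:37–14:48 = 5 h 11 min; less 30 min break → 4 h 41 min
Total: 3 h 34 min + 5 h 14 min + 4 h 38 min + 4 h 41 min = 18 h 7 min.

18.12 hours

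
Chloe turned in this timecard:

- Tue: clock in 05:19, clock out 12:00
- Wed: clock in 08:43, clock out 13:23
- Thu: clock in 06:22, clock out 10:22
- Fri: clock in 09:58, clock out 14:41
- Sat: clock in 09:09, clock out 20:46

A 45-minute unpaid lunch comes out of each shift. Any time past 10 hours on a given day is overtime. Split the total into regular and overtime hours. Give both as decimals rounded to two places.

Tue: 05:19–12:00 = 6 h 41 min; less 45 min break → 5 h 56 min
Wed: 08:43–13:23 = 4 h 40 min; less 45 min break → 3 h 55 min
Thu: 06:22–10:22 = 4 h 0 min; less 45 min break → 3 h 15 min
Fri: 09:58–14:41 = 4 h 43 min; less 45 min break → 3 h 58 min
Sat: 09:09–20:46 = 11 h 37 min; less 45 min break → 10 h 52 min
Tue reg 5 h 56 min / OT 0 h 0 min; Wed reg 3 h 55 min / OT 0 h 0 min; Thu reg 3 h 15 min / OT 0 h 0 min; Fri reg 3 h 58 min / OT 0 h 0 min; Sat reg 10 h 0 min / OT 0 h 52 min.
Totals: regular 27 h 4 min, overtime 0 h 52 min.

Regular 27.07 hours, overtime 0.87 hours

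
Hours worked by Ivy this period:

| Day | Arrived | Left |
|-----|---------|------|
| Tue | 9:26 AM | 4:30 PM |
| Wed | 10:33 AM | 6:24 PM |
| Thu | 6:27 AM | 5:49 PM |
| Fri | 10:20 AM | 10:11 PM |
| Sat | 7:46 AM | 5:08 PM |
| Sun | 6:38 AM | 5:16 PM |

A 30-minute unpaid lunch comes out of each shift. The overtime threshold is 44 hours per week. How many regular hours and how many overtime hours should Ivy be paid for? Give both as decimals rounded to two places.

Tue: 9:26 AM–4:30 PM = 7 h 4 min; less 30 min break → 6 h 34 min
Wed: 10:33 AM–6:24 PM = 7 h 51 min; less 30 min break → 7 h 21 min
Thu: 6:27 AM–5:49 PM = 11 h 22 min; less 30 min break → 10 h 52 min
Fri: 10:20 AM–10:11 PM = 11 h 51 min; less 30 min break → 11 h 21 min
Sat: 7:46 AM–5:08 PM = 9 h 22 min; less 30 min break → 8 h 52 min
Sun: 6:38 AM–5:16 PM = 10 h 38 min; less 30 min break → 10 h 8 min
Total worked: 55 h 8 min = 55.13 h.
Threshold 44 h → overtime 11 h 8 min, regular 44 h 0 min.

Regular 44.00 hours, overtime 11.13 hours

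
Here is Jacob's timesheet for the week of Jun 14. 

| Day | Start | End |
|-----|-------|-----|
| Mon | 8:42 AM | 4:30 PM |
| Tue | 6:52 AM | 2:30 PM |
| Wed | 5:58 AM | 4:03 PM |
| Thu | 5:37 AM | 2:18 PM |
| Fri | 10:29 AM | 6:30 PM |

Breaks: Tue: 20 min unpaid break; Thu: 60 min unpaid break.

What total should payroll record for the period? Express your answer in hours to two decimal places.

40.88 hours

Mon: 8:42 AM–4:30 PM = 7 h 48 min
Tue: 6:52 AM–2:30 PM = 7 h 38 min; less 20 min break → 7 h 18 min
Wed: 5:58 AM–4:03 PM = 10 h 5 min
Thu: 5:37 AM–2:18 PM = 8 h 41 min; less 60 min break → 7 h 41 min
Fri: 10:29 AM–6:30 PM = 8 h 1 min
Total: 7 h 48 min + 7 h 18 min + 10 h 5 min + 7 h 41 min + 8 h 1 min = 40 h 53 min.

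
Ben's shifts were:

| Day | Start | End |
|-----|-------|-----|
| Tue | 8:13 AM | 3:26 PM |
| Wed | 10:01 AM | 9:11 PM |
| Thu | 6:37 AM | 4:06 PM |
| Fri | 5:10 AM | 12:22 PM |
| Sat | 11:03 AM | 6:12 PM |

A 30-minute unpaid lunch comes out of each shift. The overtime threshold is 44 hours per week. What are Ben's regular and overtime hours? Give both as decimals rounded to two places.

Regular 39.72 hours, overtime 0.00 hours

Tue: 8:13 AM–3:26 PM = 7 h 13 min; less 30 min break → 6 h 43 min
Wed: 10:01 AM–9:11 PM = 11 h 10 min; less 30 min break → 10 h 40 min
Thu: 6:37 AM–4:06 PM = 9 h 29 min; less 30 min break → 8 h 59 min
Fri: 5:10 AM–12:22 PM = 7 h 12 min; less 30 min break → 6 h 42 min
Sat: 11:03 AM–6:12 PM = 7 h 9 min; less 30 min break → 6 h 39 min
Total worked: 39 h 43 min = 39.72 h.
Threshold 44 h → overtime 0 h 0 min, regular 39 h 43 min.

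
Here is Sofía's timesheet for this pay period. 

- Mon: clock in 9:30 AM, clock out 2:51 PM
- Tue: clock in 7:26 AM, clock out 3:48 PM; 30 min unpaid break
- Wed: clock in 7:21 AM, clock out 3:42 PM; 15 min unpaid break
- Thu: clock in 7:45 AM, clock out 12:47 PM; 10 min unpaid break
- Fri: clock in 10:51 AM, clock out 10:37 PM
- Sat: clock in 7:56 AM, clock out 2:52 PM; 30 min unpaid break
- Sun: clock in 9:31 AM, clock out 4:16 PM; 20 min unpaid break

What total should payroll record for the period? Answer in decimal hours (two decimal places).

50.80 hours

Mon: 9:30 AM–2:51 PM = 5 h 21 min
Tue: 7:26 AM–3:48 PM = 8 h 22 min; less 30 min break → 7 h 52 min
Wed: 7:21 AM–3:42 PM = 8 h 21 min; less 15 min break → 8 h 6 min
Thu: 7:45 AM–12:47 PM = 5 h 2 min; less 10 min break → 4 h 52 min
Fri: 10:51 AM–10:37 PM = 11 h 46 min
Sat: 7:56 AM–2:52 PM = 6 h 56 min; less 30 min break → 6 h 26 min
Sun: 9:31 AM–4:16 PM = 6 h 45 min; less 20 min break → 6 h 25 min
Total: 5 h 21 min + 7 h 52 min + 8 h 6 min + 4 h 52 min + 11 h 46 min + 6 h 26 min + 6 h 25 min = 50 h 48 min.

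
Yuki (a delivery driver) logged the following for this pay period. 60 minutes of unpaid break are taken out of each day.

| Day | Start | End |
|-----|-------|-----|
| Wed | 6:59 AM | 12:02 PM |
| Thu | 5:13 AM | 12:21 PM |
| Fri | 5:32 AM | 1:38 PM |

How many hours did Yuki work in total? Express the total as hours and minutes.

Wed: 6:59 AM–12:02 PM = 5 h 3 min; less 60 min break → 4 h 3 min
Thu: 5:13 AM–12:21 PM = 7 h 8 min; less 60 min break → 6 h 8 min
Fri: 5:32 AM–1:38 PM = 8 h 6 min; less 60 min break → 7 h 6 min
Total: 4 h 3 min + 6 h 8 min + 7 h 6 min = 17 h 17 min.

17 h 17 min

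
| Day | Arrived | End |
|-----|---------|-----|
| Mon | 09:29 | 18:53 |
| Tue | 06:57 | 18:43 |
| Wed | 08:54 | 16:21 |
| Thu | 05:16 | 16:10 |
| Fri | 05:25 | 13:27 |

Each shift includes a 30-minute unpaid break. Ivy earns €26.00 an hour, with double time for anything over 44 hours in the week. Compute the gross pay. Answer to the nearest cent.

Mon: 09:29–18:53 = 9 h 24 min; less 30 min break → 8 h 54 min
Tue: 06:57–18:43 = 11 h 46 min; less 30 min break → 11 h 16 min
Wed: 08:54–16:21 = 7 h 27 min; less 30 min break → 6 h 57 min
Thu: 05:16–16:10 = 10 h 54 min; less 30 min break → 10 h 24 min
Fri: 05:25–13:27 = 8 h 2 min; less 30 min break → 7 h 32 min
Total worked: 45 h 3 min = 2703 min.
Regular 44 h 0 min = 2640 min at €26.00/h; overtime 1 h 3 min = 63 min at €52.00/h.
Pay = (2640 × €26.00 + 63 × €52.00) ÷ 60 = €1198.60.

€1198.60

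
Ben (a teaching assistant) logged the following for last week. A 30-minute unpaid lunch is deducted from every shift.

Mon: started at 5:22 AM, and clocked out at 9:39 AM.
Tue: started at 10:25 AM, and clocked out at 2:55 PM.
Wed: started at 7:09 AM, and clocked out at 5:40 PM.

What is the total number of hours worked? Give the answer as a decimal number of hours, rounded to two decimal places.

17.80 hours

Mon: 5:22 AM–9:39 AM = 4 h 17 min; less 30 min break → 3 h 47 min
Tue: 10:25 AM–2:55 PM = 4 h 30 min; less 30 min break → 4 h 0 min
Wed: 7:09 AM–5:40 PM = 10 h 31 min; less 30 min break → 10 h 1 min
Total: 3 h 47 min + 4 h 0 min + 10 h 1 min = 17 h 48 min.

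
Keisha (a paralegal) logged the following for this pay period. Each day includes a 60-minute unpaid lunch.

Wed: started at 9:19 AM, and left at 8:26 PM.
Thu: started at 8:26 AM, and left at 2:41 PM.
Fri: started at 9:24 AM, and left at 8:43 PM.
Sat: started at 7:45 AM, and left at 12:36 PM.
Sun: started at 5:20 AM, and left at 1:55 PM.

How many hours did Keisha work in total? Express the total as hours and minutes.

37 h 7 min

Wed: 9:19 AM–8:26 PM = 11 h 7 min; less 60 min break → 10 h 7 min
Thu: 8:26 AM–2:41 PM = 6 h 15 min; less 60 min break → 5 h 15 min
Fri: 9:24 AM–8:43 PM = 11 h 19 min; less 60 min break → 10 h 19 min
Sat: 7:45 AM–12:36 PM = 4 h 51 min; less 60 min break → 3 h 51 min
Sun: 5:20 AM–1:55 PM = 8 h 35 min; less 60 min break → 7 h 35 min
Total: 10 h 7 min + 5 h 15 min + 10 h 19 min + 3 h 51 min + 7 h 35 min = 37 h 7 min.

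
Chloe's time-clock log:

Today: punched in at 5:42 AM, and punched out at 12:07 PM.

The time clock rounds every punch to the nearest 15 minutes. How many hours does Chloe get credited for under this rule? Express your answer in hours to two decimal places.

6.25 hours

Today: in 5:42 AM→5:45 AM, out 12:07 PM→12:00 PM; 6 h 15 min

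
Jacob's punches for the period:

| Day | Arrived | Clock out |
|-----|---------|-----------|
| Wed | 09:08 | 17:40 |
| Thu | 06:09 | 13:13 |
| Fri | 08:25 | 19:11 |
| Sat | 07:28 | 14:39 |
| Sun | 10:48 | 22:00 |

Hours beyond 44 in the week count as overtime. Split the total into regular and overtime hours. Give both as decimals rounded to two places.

Regular 44.00 hours, overtime 0.75 hours

Wed: 09:08–17:40 = 8 h 32 min
Thu: 06:09–13:13 = 7 h 4 min
Fri: 08:25–19:11 = 10 h 46 min
Sat: 07:28–14:39 = 7 h 11 min
Sun: 10:48–22:00 = 11 h 12 min
Total worked: 44 h 45 min = 44.75 h.
Threshold 44 h → overtime 0 h 45 min, regular 44 h 0 min.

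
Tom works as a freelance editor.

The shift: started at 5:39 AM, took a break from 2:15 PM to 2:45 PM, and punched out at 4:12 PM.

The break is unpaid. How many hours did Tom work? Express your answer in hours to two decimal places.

10.05 hours

The shift: 5:39 AM–4:12 PM = 10 h 33 min; less 30 min break → 10 h 3 min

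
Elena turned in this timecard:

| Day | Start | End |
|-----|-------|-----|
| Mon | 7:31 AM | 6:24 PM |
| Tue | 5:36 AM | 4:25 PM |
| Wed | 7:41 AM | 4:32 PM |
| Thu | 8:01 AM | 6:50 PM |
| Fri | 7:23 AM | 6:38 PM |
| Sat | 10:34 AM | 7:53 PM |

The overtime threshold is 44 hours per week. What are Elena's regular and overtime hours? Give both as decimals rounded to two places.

Regular 44.00 hours, overtime 17.93 hours

Mon: 7:31 AM–6:24 PM = 10 h 53 min
Tue: 5:36 AM–4:25 PM = 10 h 49 min
Wed: 7:41 AM–4:32 PM = 8 h 51 min
Thu: 8:01 AM–6:50 PM = 10 h 49 min
Fri: 7:23 AM–6:38 PM = 11 h 15 min
Sat: 10:34 AM–7:53 PM = 9 h 19 min
Total worked: 61 h 56 min = 61.93 h.
Threshold 44 h → overtime 17 h 56 min, regular 44 h 0 min.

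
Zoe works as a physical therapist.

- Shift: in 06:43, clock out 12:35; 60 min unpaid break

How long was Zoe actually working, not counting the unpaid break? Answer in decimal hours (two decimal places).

4.87 hours

Shift: 06:43–12:35 = 5 h 52 min; less 60 min break → 4 h 52 min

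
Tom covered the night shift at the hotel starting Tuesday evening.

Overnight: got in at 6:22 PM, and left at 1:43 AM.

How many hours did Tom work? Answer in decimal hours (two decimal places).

7.35 hours

Overnight: 6:22 PM → midnight = 5 h 38 min; midnight → 1:43 AM = 1 h 43 min; span 7 h 21 min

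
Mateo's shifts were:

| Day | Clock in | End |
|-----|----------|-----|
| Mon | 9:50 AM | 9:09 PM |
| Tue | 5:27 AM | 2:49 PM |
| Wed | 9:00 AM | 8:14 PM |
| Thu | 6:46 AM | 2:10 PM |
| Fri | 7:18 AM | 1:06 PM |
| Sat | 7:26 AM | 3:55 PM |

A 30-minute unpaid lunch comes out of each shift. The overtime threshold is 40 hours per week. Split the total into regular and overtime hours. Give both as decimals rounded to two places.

Regular 40.00 hours, overtime 10.60 hours

Mon: 9:50 AM–9:09 PM = 11 h 19 min; less 30 min break → 10 h 49 min
Tue: 5:27 AM–2:49 PM = 9 h 22 min; less 30 min break → 8 h 52 min
Wed: 9:00 AM–8:14 PM = 11 h 14 min; less 30 min break → 10 h 44 min
Thu: 6:46 AM–2:10 PM = 7 h 24 min; less 30 min break → 6 h 54 min
Fri: 7:18 AM–1:06 PM = 5 h 48 min; less 30 min break → 5 h 18 min
Sat: 7:26 AM–3:55 PM = 8 h 29 min; less 30 min break → 7 h 59 min
Total worked: 50 h 36 min = 50.60 h.
Threshold 40 h → overtime 10 h 36 min, regular 40 h 0 min.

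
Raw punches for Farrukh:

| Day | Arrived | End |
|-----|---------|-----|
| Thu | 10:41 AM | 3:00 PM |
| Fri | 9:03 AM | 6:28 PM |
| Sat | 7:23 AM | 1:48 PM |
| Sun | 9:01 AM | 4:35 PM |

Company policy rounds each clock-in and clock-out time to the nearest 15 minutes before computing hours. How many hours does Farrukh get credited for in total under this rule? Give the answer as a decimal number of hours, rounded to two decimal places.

27.50 hours

Thu: in 10:41 AM→10:45 AM, out 3:00 PM→3:00 PM; 4 h 15 min
Fri: in 9:03 AM→9:00 AM, out 6:28 PM→6:30 PM; 9 h 30 min
Sat: in 7:23 AM→7:30 AM, out 1:48 PM→1:45 PM; 6 h 15 min
Sun: in 9:01 AM→9:00 AM, out 4:35 PM→4:30 PM; 7 h 30 min
Total credited: 27 h 30 min.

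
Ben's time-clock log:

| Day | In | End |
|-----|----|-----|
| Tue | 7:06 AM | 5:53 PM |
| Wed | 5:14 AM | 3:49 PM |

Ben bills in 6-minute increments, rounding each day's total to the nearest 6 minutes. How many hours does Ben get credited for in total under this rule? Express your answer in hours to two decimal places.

Tue: 7:06 AM–5:53 PM = 10 h 47 min → rounds to 10 h 48 min
Wed: 5:14 AM–3:49 PM = 10 h 35 min → rounds to 10 h 36 min
Total credited: 21 h 24 min.

21.40 hours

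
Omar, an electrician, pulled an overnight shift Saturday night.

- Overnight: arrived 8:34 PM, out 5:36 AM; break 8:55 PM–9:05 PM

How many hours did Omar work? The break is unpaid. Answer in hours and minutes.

Overnight: 8:34 PM → midnight = 3 h 26 min; midnight → 5:36 AM = 5 h 36 min; span 9 h 2 min; less 10 min break → 8 h 52 min

8 h 52 min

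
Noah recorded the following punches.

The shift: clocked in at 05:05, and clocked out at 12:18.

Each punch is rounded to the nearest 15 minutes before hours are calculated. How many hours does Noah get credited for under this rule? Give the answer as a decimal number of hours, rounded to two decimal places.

7.25 hours

The shift: in 05:05→05:00, out 12:18→12:15; 7 h 15 min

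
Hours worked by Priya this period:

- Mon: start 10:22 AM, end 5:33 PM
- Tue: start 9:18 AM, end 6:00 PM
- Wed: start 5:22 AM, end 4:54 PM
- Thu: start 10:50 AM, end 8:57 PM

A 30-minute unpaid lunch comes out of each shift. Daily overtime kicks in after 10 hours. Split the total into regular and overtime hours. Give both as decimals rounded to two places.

Mon: 10:22 AM–5:33 PM = 7 h 11 min; less 30 min break → 6 h 41 min
Tue: 9:18 AM–6:00 PM = 8 h 42 min; less 30 min break → 8 h 12 min
Wed: 5:22 AM–4:54 PM = 11 h 32 min; less 30 min break → 11 h 2 min
Thu: 10:50 AM–8:57 PM = 10 h 7 min; less 30 min break → 9 h 37 min
Mon reg 6 h 41 min / OT 0 h 0 min; Tue reg 8 h 12 min / OT 0 h 0 min; Wed reg 10 h 0 min / OT 1 h 2 min; Thu reg 9 h 37 min / OT 0 h 0 min.
Totals: regular 34 h 30 min, overtime 1 h 2 min.

Regular 34.50 hours, overtime 1.03 hours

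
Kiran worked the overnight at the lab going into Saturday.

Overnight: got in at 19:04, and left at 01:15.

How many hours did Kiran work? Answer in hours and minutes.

Overnight: 19:04 → midnight = 4 h 56 min; midnight → 01:15 = 1 h 15 min; span 6 h 11 min

6 h 11 min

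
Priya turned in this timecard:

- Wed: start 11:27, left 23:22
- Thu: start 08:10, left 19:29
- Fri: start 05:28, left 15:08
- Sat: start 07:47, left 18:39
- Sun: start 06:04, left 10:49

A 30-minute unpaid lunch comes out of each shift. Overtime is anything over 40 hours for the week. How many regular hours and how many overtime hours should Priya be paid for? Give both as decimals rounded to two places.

Wed: 11:27–23:22 = 11 h 55 min; less 30 min break → 11 h 25 min
Thu: 08:10–19:29 = 11 h 19 min; less 30 min break → 10 h 49 min
Fri: 05:28–15:08 = 9 h 40 min; less 30 min break → 9 h 10 min
Sat: 07:47–18:39 = 10 h 52 min; less 30 min break → 10 h 22 min
Sun: 06:04–10:49 = 4 h 45 min; less 30 min break → 4 h 15 min
Total worked: 46 h 1 min = 46.02 h.
Threshold 40 h → overtime 6 h 1 min, regular 40 h 0 min.

Regular 40.00 hours, overtime 6.02 hours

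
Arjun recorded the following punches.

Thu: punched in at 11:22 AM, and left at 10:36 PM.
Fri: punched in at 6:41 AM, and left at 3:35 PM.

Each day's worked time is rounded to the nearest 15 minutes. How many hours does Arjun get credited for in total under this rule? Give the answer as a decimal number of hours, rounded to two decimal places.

Thu: 11:22 AM–10:36 PM = 11 h 14 min → rounds to 11 h 15 min
Fri: 6:41 AM–3:35 PM = 8 h 54 min → rounds to 9 h 0 min
Total credited: 20 h 15 min.

20.25 hours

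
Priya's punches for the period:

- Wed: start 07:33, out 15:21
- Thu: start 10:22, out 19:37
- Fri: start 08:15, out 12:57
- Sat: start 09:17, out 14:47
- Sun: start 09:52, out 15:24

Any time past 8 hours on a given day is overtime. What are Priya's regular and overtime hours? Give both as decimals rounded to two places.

Regular 31.53 hours, overtime 1.25 hours

Wed: 07:33–15:21 = 7 h 48 min
Thu: 10:22–19:37 = 9 h 15 min
Fri: 08:15–12:57 = 4 h 42 min
Sat: 09:17–14:47 = 5 h 30 min
Sun: 09:52–15:24 = 5 h 32 min
Wed reg 7 h 48 min / OT 0 h 0 min; Thu reg 8 h 0 min / OT 1 h 15 min; Fri reg 4 h 42 min / OT 0 h 0 min; Sat reg 5 h 30 min / OT 0 h 0 min; Sun reg 5 h 32 min / OT 0 h 0 min.
Totals: regular 31 h 32 min, overtime 1 h 15 min.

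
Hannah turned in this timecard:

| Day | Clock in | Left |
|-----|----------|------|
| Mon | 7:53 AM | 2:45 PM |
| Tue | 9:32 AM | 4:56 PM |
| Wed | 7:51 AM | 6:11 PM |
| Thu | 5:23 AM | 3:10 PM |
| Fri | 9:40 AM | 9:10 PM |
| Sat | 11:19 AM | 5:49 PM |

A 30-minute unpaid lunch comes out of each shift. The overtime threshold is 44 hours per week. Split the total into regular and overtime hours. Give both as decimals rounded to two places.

Mon: 7:53 AM–2:45 PM = 6 h 52 min; less 30 min break → 6 h 22 min
Tue: 9:32 AM–4:56 PM = 7 h 24 min; less 30 min break → 6 h 54 min
Wed: 7:51 AM–6:11 PM = 10 h 20 min; less 30 min break → 9 h 50 min
Thu: 5:23 AM–3:10 PM = 9 h 47 min; less 30 min break → 9 h 17 min
Fri: 9:40 AM–9:10 PM = 11 h 30 min; less 30 min break → 11 h 0 min
Sat: 11:19 AM–5:49 PM = 6 h 30 min; less 30 min break → 6 h 0 min
Total worked: 49 h 23 min = 49.38 h.
Threshold 44 h → overtime 5 h 23 min, regular 44 h 0 min.

Regular 44.00 hours, overtime 5.38 hours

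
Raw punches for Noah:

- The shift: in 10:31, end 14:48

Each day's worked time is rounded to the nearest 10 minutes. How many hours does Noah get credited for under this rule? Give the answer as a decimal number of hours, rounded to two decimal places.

4.33 hours

The shift: 10:31–14:48 = 4 h 17 min → rounds to 4 h 20 min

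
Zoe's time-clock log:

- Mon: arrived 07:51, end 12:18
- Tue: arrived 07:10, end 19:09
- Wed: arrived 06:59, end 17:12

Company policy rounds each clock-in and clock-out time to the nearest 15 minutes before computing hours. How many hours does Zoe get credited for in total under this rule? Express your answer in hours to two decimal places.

Mon: in 07:51→07:45, out 12:18→12:15; 4 h 30 min
Tue: in 07:10→07:15, out 19:09→19:15; 12 h 0 min
Wed: in 06:59→07:00, out 17:12→17:15; 10 h 15 min
Total credited: 26 h 45 min.

26.75 hours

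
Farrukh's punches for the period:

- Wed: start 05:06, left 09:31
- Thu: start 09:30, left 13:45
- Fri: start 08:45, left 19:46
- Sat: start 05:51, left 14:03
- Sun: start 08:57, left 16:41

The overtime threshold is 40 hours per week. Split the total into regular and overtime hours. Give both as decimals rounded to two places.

Regular 35.62 hours, overtime 0.00 hours

Wed: 05:06–09:31 = 4 h 25 min
Thu: 09:30–13:45 = 4 h 15 min
Fri: 08:45–19:46 = 11 h 1 min
Sat: 05:51–14:03 = 8 h 12 min
Sun: 08:57–16:41 = 7 h 44 min
Total worked: 35 h 37 min = 35.62 h.
Threshold 40 h → overtime 0 h 0 min, regular 35 h 37 min.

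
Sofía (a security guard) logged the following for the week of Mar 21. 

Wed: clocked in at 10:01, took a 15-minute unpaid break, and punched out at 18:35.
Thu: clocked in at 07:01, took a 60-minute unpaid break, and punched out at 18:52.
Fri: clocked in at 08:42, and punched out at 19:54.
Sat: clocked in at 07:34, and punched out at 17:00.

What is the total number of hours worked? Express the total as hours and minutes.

Wed: 10:01–18:35 = 8 h 34 min; less 15 min break → 8 h 19 min
Thu: 07:01–18:52 = 11 h 51 min; less 60 min break → 10 h 51 min
Fri: 08:42–19:54 = 11 h 12 min
Sat: 07:34–17:00 = 9 h 26 min
Total: 8 h 19 min + 10 h 51 min + 11 h 12 min + 9 h 26 min = 39 h 48 min.

39 h 48 min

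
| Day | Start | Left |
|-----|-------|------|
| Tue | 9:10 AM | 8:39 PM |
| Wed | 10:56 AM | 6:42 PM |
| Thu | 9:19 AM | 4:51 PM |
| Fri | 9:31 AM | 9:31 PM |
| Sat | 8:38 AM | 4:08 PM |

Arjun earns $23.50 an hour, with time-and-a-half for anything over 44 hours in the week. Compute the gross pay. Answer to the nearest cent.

$1114.49

Tue: 9:10 AM–8:39 PM = 11 h 29 min
Wed: 10:56 AM–6:42 PM = 7 h 46 min
Thu: 9:19 AM–4:51 PM = 7 h 32 min
Fri: 9:31 AM–9:31 PM = 12 h 0 min
Sat: 8:38 AM–4:08 PM = 7 h 30 min
Total worked: 46 h 17 min = 2777 min.
Regular 44 h 0 min = 2640 min at $23.50/h; overtime 2 h 17 min = 137 min at $35.25/h.
Pay = (2640 × $23.50 + 137 × $35.25) ÷ 60 = $1114.49.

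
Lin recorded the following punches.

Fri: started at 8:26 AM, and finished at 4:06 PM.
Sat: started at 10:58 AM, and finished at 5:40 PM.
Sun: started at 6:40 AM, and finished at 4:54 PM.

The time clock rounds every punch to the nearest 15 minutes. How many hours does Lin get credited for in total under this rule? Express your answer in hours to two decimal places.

Fri: in 8:26 AM→8:30 AM, out 4:06 PM→4:00 PM; 7 h 30 min
Sat: in 10:58 AM→11:00 AM, out 5:40 PM→5:45 PM; 6 h 45 min
Sun: in 6:40 AM→6:45 AM, out 4:54 PM→5:00 PM; 10 h 15 min
Total credited: 24 h 30 min.

24.50 hours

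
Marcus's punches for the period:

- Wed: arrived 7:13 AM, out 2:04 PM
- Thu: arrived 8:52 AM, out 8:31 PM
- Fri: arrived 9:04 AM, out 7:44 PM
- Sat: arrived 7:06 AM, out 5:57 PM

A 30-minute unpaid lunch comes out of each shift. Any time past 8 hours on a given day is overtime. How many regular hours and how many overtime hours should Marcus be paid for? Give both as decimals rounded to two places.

Regular 30.35 hours, overtime 7.67 hours

Wed: 7:13 AM–2:04 PM = 6 h 51 min; less 30 min break → 6 h 21 min
Thu: 8:52 AM–8:31 PM = 11 h 39 min; less 30 min break → 11 h 9 min
Fri: 9:04 AM–7:44 PM = 10 h 40 min; less 30 min break → 10 h 10 min
Sat: 7:06 AM–5:57 PM = 10 h 51 min; less 30 min break → 10 h 21 min
Wed reg 6 h 21 min / OT 0 h 0 min; Thu reg 8 h 0 min / OT 3 h 9 min; Fri reg 8 h 0 min / OT 2 h 10 min; Sat reg 8 h 0 min / OT 2 h 21 min.
Totals: regular 30 h 21 min, overtime 7 h 40 min.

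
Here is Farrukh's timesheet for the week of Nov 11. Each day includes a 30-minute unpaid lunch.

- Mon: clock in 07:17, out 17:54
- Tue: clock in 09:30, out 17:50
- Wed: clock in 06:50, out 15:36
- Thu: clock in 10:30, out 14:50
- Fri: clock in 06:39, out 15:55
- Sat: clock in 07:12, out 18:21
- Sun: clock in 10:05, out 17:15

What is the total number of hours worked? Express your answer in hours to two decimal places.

Mon: 07:17–17:54 = 10 h 37 min; less 30 min break → 10 h 7 min
Tue: 09:30–17:50 = 8 h 20 min; less 30 min break → 7 h 50 min
Wed: 06:50–15:36 = 8 h 46 min; less 30 min break → 8 h 16 min
Thu: 10:30–14:50 = 4 h 20 min; less 30 min break → 3 h 50 min
Fri: 06:39–15:55 = 9 h 16 min; less 30 min break → 8 h 46 min
Sat: 07:12–18:21 = 11 h 9 min; less 30 min break → 10 h 39 min
Sun: 10:05–17:15 = 7 h 10 min; less 30 min break → 6 h 40 min
Total: 10 h 7 min + 7 h 50 min + 8 h 16 min + 3 h 50 min + 8 h 46 min + 10 h 39 min + 6 h 40 min = 56 h 8 min.

56.13 hours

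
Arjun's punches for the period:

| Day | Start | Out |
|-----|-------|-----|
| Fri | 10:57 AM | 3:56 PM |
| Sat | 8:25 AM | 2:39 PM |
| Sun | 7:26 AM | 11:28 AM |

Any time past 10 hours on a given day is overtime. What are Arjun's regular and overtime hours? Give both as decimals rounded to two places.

Regular 15.25 hours, overtime 0.00 hours

Fri: 10:57 AM–3:56 PM = 4 h 59 min
Sat: 8:25 AM–2:39 PM = 6 h 14 min
Sun: 7:26 AM–11:28 AM = 4 h 2 min
Fri reg 4 h 59 min / OT 0 h 0 min; Sat reg 6 h 14 min / OT 0 h 0 min; Sun reg 4 h 2 min / OT 0 h 0 min.
Totals: regular 15 h 15 min, overtime 0 h 0 min.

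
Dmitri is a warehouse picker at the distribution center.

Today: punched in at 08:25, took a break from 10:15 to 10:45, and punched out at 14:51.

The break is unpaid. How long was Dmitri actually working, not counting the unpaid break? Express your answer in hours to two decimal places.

5.93 hours

Today: 08:25–14:51 = 6 h 26 min; less 30 min break → 5 h 56 min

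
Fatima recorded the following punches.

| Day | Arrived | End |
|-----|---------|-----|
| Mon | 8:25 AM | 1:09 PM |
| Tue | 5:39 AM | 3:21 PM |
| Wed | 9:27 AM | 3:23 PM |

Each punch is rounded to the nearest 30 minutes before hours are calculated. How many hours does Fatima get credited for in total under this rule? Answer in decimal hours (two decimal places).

20.50 hours

Mon: in 8:25 AM→8:30 AM, out 1:09 PM→1:00 PM; 4 h 30 min
Tue: in 5:39 AM→5:30 AM, out 3:21 PM→3:30 PM; 10 h 0 min
Wed: in 9:27 AM→9:30 AM, out 3:23 PM→3:30 PM; 6 h 0 min
Total credited: 20 h 30 min.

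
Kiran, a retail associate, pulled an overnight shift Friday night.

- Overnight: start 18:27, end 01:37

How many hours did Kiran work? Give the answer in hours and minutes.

7 h 10 min

Overnight: 18:27 → midnight = 5 h 33 min; midnight → 01:37 = 1 h 37 min; span 7 h 10 min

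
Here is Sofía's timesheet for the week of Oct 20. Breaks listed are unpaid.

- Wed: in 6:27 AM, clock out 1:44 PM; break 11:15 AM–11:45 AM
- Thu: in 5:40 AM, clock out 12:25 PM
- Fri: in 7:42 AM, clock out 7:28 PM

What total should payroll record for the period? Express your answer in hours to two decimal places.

Wed: 6:27 AM–1:44 PM = 7 h 17 min; less 30 min break → 6 h 47 min
Thu: 5:40 AM–12:25 PM = 6 h 45 min
Fri: 7:42 AM–7:28 PM = 11 h 46 min
Total: 6 h 47 min + 6 h 45 min + 11 h 46 min = 25 h 18 min.

25.30 hours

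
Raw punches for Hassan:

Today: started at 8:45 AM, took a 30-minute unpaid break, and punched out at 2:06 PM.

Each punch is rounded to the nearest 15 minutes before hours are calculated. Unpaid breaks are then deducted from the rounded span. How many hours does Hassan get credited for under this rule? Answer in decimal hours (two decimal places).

4.75 hours

Today: in 8:45 AM→8:45 AM, out 2:06 PM→2:00 PM; 5 h 15 min − 30 min = 4 h 45 min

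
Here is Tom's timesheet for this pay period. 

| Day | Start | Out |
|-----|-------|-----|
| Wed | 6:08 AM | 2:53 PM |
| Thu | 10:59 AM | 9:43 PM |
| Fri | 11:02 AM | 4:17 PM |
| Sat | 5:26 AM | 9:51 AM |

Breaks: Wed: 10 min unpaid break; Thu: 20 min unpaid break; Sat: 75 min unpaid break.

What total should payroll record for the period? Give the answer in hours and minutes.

27 h 24 min

Wed: 6:08 AM–2:53 PM = 8 h 45 min; less 10 min break → 8 h 35 min
Thu: 10:59 AM–9:43 PM = 10 h 44 min; less 20 min break → 10 h 24 min
Fri: 11:02 AM–4:17 PM = 5 h 15 min
Sat: 5:26 AM–9:51 AM = 4 h 25 min; less 75 min break → 3 h 10 min
Total: 8 h 35 min + 10 h 24 min + 5 h 15 min + 3 h 10 min = 27 h 24 min.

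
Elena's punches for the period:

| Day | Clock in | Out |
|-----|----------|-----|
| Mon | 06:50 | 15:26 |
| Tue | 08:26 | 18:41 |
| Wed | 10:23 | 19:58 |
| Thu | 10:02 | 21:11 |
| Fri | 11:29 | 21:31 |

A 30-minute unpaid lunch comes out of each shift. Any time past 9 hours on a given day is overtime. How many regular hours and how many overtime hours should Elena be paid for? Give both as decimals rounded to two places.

Mon: 06:50–15:26 = 8 h 36 min; less 30 min break → 8 h 6 min
Tue: 08:26–18:41 = 10 h 15 min; less 30 min break → 9 h 45 min
Wed: 10:23–19:58 = 9 h 35 min; less 30 min break → 9 h 5 min
Thu: 10:02–21:11 = 11 h 9 min; less 30 min break → 10 h 39 min
Fri: 11:29–21:31 = 10 h 2 min; less 30 min break → 9 h 32 min
Mon reg 8 h 6 min / OT 0 h 0 min; Tue reg 9 h 0 min / OT 0 h 45 min; Wed reg 9 h 0 min / OT 0 h 5 min; Thu reg 9 h 0 min / OT 1 h 39 min; Fri reg 9 h 0 min / OT 0 h 32 min.
Totals: regular 44 h 6 min, overtime 3 h 1 min.

Regular 44.10 hours, overtime 3.02 hours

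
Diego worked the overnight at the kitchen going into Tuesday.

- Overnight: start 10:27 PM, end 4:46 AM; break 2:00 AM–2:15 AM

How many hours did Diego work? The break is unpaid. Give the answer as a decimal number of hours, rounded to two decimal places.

Overnight: 10:27 PM → midnight = 1 h 33 min; midnight → 4:46 AM = 4 h 46 min; span 6 h 19 min; less 15 min break → 6 h 4 min

6.07 hours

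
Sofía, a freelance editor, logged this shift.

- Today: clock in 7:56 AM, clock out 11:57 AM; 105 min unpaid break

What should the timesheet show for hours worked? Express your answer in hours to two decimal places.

Today: 7:56 AM–11:57 AM = 4 h 1 min; less 105 min break → 2 h 16 min

2.27 hours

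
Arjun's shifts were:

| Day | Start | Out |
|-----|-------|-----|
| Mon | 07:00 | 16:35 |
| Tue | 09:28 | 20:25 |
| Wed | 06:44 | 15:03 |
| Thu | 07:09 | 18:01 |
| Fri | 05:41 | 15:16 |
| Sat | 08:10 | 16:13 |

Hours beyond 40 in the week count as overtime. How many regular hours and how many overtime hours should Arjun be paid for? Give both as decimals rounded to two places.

Regular 40.00 hours, overtime 17.35 hours

Mon: 07:00–16:35 = 9 h 35 min
Tue: 09:28–20:25 = 10 h 57 min
Wed: 06:44–15:03 = 8 h 19 min
Thu: 07:09–18:01 = 10 h 52 min
Fri: 05:41–15:16 = 9 h 35 min
Sat: 08:10–16:13 = 8 h 3 min
Total worked: 57 h 21 min = 57.35 h.
Threshold 40 h → overtime 17 h 21 min, regular 40 h 0 min.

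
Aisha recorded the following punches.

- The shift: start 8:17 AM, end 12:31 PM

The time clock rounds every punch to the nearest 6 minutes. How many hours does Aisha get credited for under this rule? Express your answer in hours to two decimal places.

4.20 hours

The shift: in 8:17 AM→8:18 AM, out 12:31 PM→12:30 PM; 4 h 12 min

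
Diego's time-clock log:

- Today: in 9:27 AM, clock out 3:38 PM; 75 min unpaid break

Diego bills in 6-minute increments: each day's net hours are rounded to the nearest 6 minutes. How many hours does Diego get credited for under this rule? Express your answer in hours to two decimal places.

4.90 hours

Today: 9:27 AM–3:38 PM = 6 h 11 min − 75 min = 4 h 56 min → rounds to 4 h 54 min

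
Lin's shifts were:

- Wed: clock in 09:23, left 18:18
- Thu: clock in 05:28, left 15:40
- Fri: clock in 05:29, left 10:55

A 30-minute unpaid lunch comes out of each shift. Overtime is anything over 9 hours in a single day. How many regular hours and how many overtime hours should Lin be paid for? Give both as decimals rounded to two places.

Regular 22.35 hours, overtime 0.70 hours

Wed: 09:23–18:18 = 8 h 55 min; less 30 min break → 8 h 25 min
Thu: 05:28–15:40 = 10 h 12 min; less 30 min break → 9 h 42 min
Fri: 05:29–10:55 = 5 h 26 min; less 30 min break → 4 h 56 min
Wed reg 8 h 25 min / OT 0 h 0 min; Thu reg 9 h 0 min / OT 0 h 42 min; Fri reg 4 h 56 min / OT 0 h 0 min.
Totals: regular 22 h 21 min, overtime 0 h 42 min.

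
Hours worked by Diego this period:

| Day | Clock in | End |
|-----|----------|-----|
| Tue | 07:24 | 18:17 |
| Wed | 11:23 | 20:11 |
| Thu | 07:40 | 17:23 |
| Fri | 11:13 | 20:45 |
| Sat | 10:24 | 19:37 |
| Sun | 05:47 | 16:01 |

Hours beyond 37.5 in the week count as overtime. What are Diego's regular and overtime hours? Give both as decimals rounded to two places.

Tue: 07:24–18:17 = 10 h 53 min
Wed: 11:23–20:11 = 8 h 48 min
Thu: 07:40–17:23 = 9 h 43 min
Fri: 11:13–20:45 = 9 h 32 min
Sat: 10:24–19:37 = 9 h 13 min
Sun: 05:47–16:01 = 10 h 14 min
Total worked: 58 h 23 min = 58.38 h.
Threshold 37.5 h → overtime 20 h 53 min, regular 37 h 30 min.

Regular 37.50 hours, overtime 20.88 hours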